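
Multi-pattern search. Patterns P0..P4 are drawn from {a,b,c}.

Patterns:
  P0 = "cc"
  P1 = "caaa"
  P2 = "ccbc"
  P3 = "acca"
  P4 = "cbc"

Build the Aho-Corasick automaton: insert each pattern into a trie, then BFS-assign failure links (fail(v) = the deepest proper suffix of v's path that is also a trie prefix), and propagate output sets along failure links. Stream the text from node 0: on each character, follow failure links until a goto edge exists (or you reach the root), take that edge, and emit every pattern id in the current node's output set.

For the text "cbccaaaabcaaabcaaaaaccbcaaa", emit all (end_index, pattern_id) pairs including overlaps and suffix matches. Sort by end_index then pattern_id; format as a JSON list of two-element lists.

Construct AC machine:
Trie (insert patterns):
  n0 'ε': a→8 c→1
  n1 'c': a→3 b→12 c→2
  n2 'cc': b→6  [P0 ends]
  n3 'ca': a→4
  n4 'caa': a→5
  n5 'caaa': ·  [P1 ends]
  n6 'ccb': c→7
  n7 'ccbc': ·  [P2 ends]
  n8 'a': c→9
  n9 'ac': c→10
  n10 'acc': a→11
  n11 'acca': ·  [P3 ends]
  n12 'cb': c→13
  n13 'cbc': ·  [P4 ends]

BFS fail/out derivation:
  n1('c'): parent n0 fail=0; on 'c' 0 → fail=0;  out ∅∪∅=∅
  n8('a'): parent n0 fail=0; on 'a' 0 → fail=0;  out ∅∪∅=∅
  n2('cc'): parent n1 fail=0; on 'c' 0 → fail=1;  out {0}∪∅={0}
  n3('ca'): parent n1 fail=0; on 'a' 0 → fail=8;  out ∅∪∅=∅
  n9('ac'): parent n8 fail=0; on 'c' 0 → fail=1;  out ∅∪∅=∅
  n12('cb'): parent n1 fail=0; on 'b' 0 → fail=0;  out ∅∪∅=∅
  n4('caa'): parent n3 fail=8; on 'a' 8→0 → fail=8;  out ∅∪∅=∅
  n6('ccb'): parent n2 fail=1; on 'b' 1 → fail=12;  out ∅∪∅=∅
  n10('acc'): parent n9 fail=1; on 'c' 1 → fail=2;  out ∅∪{0}={0}
  n13('cbc'): parent n12 fail=0; on 'c' 0 → fail=1;  out {4}∪∅={4}
  n5('caaa'): parent n4 fail=8; on 'a' 8→0 → fail=8;  out {1}∪∅={1}
  n7('ccbc'): parent n6 fail=12; on 'c' 12 → fail=13;  out {2}∪{4}={2,4}
  n11('acca'): parent n10 fail=2; on 'a' 2→1 → fail=3;  out {3}∪∅={3}

Run:
pos 0 'c': at 1
pos 1 'b': at 12
pos 2 'c': at 13  emit P4@[0:2]
pos 3 'c': at 2 (via fail)  emit P0@[2:3]
pos 4 'a': at 3 (via fail)
pos 5 'a': at 4
pos 6 'a': at 5  emit P1@[3:6]
pos 7 'a': at 8 (via fail)
pos 8 'b': at 0 (via fail)
pos 9 'c': at 1
pos 10 'a': at 3
pos 11 'a': at 4
pos 12 'a': at 5  emit P1@[9:12]
pos 13 'b': at 0 (via fail)
pos 14 'c': at 1
pos 15 'a': at 3
pos 16 'a': at 4
pos 17 'a': at 5  emit P1@[14:17]
pos 18 'a': at 8 (via fail)
pos 19 'a': at 8 (via fail)
pos 20 'c': at 9
pos 21 'c': at 10  emit P0@[20:21]
pos 22 'b': at 6 (via fail)
pos 23 'c': at 7  emit P2@[20:23],P4@[21:23]
pos 24 'a': at 3 (via fail)
pos 25 'a': at 4
pos 26 'a': at 5  emit P1@[23:26]

Result: [[2,4],[3,0],[6,1],[12,1],[17,1],[21,0],[23,2],[23,4],[26,1]]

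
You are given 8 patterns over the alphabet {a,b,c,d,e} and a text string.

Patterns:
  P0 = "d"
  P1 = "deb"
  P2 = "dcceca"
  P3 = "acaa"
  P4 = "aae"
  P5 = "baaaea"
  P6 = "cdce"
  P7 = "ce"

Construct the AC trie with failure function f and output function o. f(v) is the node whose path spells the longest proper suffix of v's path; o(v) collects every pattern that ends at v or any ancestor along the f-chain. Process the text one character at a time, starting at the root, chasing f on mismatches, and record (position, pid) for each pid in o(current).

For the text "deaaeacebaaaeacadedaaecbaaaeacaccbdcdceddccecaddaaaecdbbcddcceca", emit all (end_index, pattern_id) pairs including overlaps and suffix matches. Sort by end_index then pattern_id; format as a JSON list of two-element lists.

Build:
Trie nodes:
  0='ε' goto a→9 b→15 c→21 d→1
  1='d' goto c→4 e→2  [P0 ends]
  2='de' goto b→3
  3='deb' goto ·  [P1 ends]
  4='dc' goto c→5
  5='dcc' goto e→6
  6='dcce' goto c→7
  7='dccec' goto a→8
  8='dcceca' goto ·  [P2 ends]
  9='a' goto a→13 c→10
  10='ac' goto a→11
  11='aca' goto a→12
  12='acaa' goto ·  [P3 ends]
  13='aa' goto e→14
  14='aae' goto ·  [P4 ends]
  15='b' goto a→16
  16='ba' goto a→17
  17='baa' goto a→18
  18='baaa' goto e→19
  19='baaae' goto a→20
  20='baaaea' goto ·  [P5 ends]
  21='c' goto d→22 e→25
  22='cd' goto c→23
  23='cdc' goto e→24
  24='cdce' goto ·  [P6 ends]
  25='ce' goto ·  [P7 ends]

Failure links (BFS by depth):
  n1('d'): parent n0 fail=0; on 'd' 0 → fail=0;  out {0}∪∅={0}
  n9('a'): parent n0 fail=0; on 'a' 0 → fail=0;  out ∅∪∅=∅
  n15('b'): parent n0 fail=0; on 'b' 0 → fail=0;  out ∅∪∅=∅
  n21('c'): parent n0 fail=0; on 'c' 0 → fail=0;  out ∅∪∅=∅
  n2('de'): parent n1 fail=0; on 'e' 0 → fail=0;  out ∅∪∅=∅
  n4('dc'): parent n1 fail=0; on 'c' 0 → fail=21;  out ∅∪∅=∅
  n10('ac'): parent n9 fail=0; on 'c' 0 → fail=21;  out ∅∪∅=∅
  n13('aa'): parent n9 fail=0; on 'a' 0 → fail=9;  out ∅∪∅=∅
  n16('ba'): parent n15 fail=0; on 'a' 0 → fail=9;  out ∅∪∅=∅
  n22('cd'): parent n21 fail=0; on 'd' 0 → fail=1;  out ∅∪{0}={0}
  n25('ce'): parent n21 fail=0; on 'e' 0 → fail=0;  out {7}∪∅={7}
  n3('deb'): parent n2 fail=0; on 'b' 0 → fail=15;  out {1}∪∅={1}
  n5('dcc'): parent n4 fail=21; on 'c' 21→0 → fail=21;  out ∅∪∅=∅
  n11('aca'): parent n10 fail=21; on 'a' 21→0 → fail=9;  out ∅∪∅=∅
  n14('aae'): parent n13 fail=9; on 'e' 9→0 → fail=0;  out {4}∪∅={4}
  n17('baa'): parent n16 fail=9; on 'a' 9 → fail=13;  out ∅∪∅=∅
  n23('cdc'): parent n22 fail=1; on 'c' 1 → fail=4;  out ∅∪∅=∅
  n6('dcce'): parent n5 fail=21; on 'e' 21 → fail=25;  out ∅∪{7}={7}
  n12('acaa'): parent n11 fail=9; on 'a' 9 → fail=13;  out {3}∪∅={3}
  n18('baaa'): parent n17 fail=13; on 'a' 13→9 → fail=13;  out ∅∪∅=∅
  n24('cdce'): parent n23 fail=4; on 'e' 4→21 → fail=25;  out {6}∪{7}={6,7}
  n7('dccec'): parent n6 fail=25; on 'c' 25→0 → fail=21;  out ∅∪∅=∅
  n19('baaae'): parent n18 fail=13; on 'e' 13 → fail=14;  out ∅∪{4}={4}
  n8('dcceca'): parent n7 fail=21; on 'a' 21→0 → fail=9;  out {2}∪∅={2}
  n20('baaaea'): parent n19 fail=14; on 'a' 14→0 → fail=9;  out {5}∪∅={5}

Run:
i=0 'd': node 0→1  → match P0@[0:0]
i=1 'e': node 1→2
i=2 'a': node 2→9 (fail-walked)
i=3 'a': node 9→13
i=4 'e': node 13→14  → match P4@[2:4]
i=5 'a': node 14→9 (fail-walked)
i=6 'c': node 9→10
i=7 'e': node 10→25 (fail-walked)  → match P7@[6:7]
i=8 'b': node 25→15 (fail-walked)
i=9 'a': node 15→16
i=10 'a': node 16→17
i=11 'a': node 17→18
i=12 'e': node 18→19  → match P4@[10:12]
i=13 'a': node 19→20  → match P5@[8:13]
i=14 'c': node 20→10 (fail-walked)
i=15 'a': node 10→11
i=16 'd': node 11→1 (fail-walked)  → match P0@[16:16]
i=17 'e': node 1→2
i=18 'd': node 2→1 (fail-walked)  → match P0@[18:18]
i=19 'a': node 1→9 (fail-walked)
i=20 'a': node 9→13
i=21 'e': node 13→14  → match P4@[19:21]
i=22 'c': node 14→21 (fail-walked)
i=23 'b': node 21→15 (fail-walked)
i=24 'a': node 15→16
i=25 'a': node 16→17
i=26 'a': node 17→18
i=27 'e': node 18→19  → match P4@[25:27]
i=28 'a': node 19→20  → match P5@[23:28]
i=29 'c': node 20→10 (fail-walked)
i=30 'a': node 10→11
i=31 'c': node 11→10 (fail-walked)
i=32 'c': node 10→21 (fail-walked)
i=33 'b': node 21→15 (fail-walked)
i=34 'd': node 15→1 (fail-walked)  → match P0@[34:34]
i=35 'c': node 1→4
i=36 'd': node 4→22 (fail-walked)  → match P0@[36:36]
i=37 'c': node 22→23
i=38 'e': node 23→24  → match P6@[35:38],P7@[37:38]
i=39 'd': node 24→1 (fail-walked)  → match P0@[39:39]
i=40 'd': node 1→1 (fail-walked)  → match P0@[40:40]
i=41 'c': node 1→4
i=42 'c': node 4→5
i=43 'e': node 5→6  → match P7@[42:43]
i=44 'c': node 6→7
i=45 'a': node 7→8  → match P2@[40:45]
i=46 'd': node 8→1 (fail-walked)  → match P0@[46:46]
i=47 'd': node 1→1 (fail-walked)  → match P0@[47:47]
i=48 'a': node 1→9 (fail-walked)
i=49 'a': node 9→13
i=50 'a': node 13→13 (fail-walked)
i=51 'e': node 13→14  → match P4@[49:51]
i=52 'c': node 14→21 (fail-walked)
i=53 'd': node 21→22  → match P0@[53:53]
i=54 'b': node 22→15 (fail-walked)
i=55 'b': node 15→15 (fail-walked)
i=56 'c': node 15→21 (fail-walked)
i=57 'd': node 21→22  → match P0@[57:57]
i=58 'd': node 22→1 (fail-walked)  → match P0@[58:58]
i=59 'c': node 1→4
i=60 'c': node 4→5
i=61 'e': node 5→6  → match P7@[60:61]
i=62 'c': node 6→7
i=63 'a': node 7→8  → match P2@[58:63]

Matches: [[0,0],[4,4],[7,7],[12,4],[13,5],[16,0],[18,0],[21,4],[27,4],[28,5],[34,0],[36,0],[38,6],[38,7],[39,0],[40,0],[43,7],[45,2],[46,0],[47,0],[51,4],[53,0],[57,0],[58,0],[61,7],[63,2]]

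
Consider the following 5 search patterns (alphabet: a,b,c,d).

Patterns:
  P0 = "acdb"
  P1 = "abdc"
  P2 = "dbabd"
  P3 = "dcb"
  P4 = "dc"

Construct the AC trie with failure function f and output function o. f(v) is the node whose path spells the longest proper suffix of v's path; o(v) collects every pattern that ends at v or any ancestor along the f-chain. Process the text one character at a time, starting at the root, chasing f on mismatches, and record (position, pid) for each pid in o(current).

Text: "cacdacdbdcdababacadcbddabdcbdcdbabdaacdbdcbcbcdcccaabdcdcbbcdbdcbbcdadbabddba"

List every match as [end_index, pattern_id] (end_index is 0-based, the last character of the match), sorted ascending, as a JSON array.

Build automaton:
Trie nodes:
  0='ε' goto a→1 d→8
  1='a' goto b→5 c→2
  2='ac' goto d→3
  3='acd' goto b→4
  4='acdb' goto ·  [P0 ends]
  5='ab' goto d→6
  6='abd' goto c→7
  7='abdc' goto ·  [P1 ends]
  8='d' goto b→9 c→13
  9='db' goto a→10
  10='dba' goto b→11
  11='dbab' goto d→12
  12='dbabd' goto ·  [P2 ends]
  13='dc' goto b→14  [P4 ends]
  14='dcb' goto ·  [P3 ends]

Failure links (BFS by depth):
  n1('a'): parent n0 fail=0; on 'a' 0 → fail=0;  out ∅∪∅=∅
  n8('d'): parent n0 fail=0; on 'd' 0 → fail=0;  out ∅∪∅=∅
  n2('ac'): parent n1 fail=0; on 'c' 0 → fail=0;  out ∅∪∅=∅
  n5('ab'): parent n1 fail=0; on 'b' 0 → fail=0;  out ∅∪∅=∅
  n9('db'): parent n8 fail=0; on 'b' 0 → fail=0;  out ∅∪∅=∅
  n13('dc'): parent n8 fail=0; on 'c' 0 → fail=0;  out {4}∪∅={4}
  n3('acd'): parent n2 fail=0; on 'd' 0 → fail=8;  out ∅∪∅=∅
  n6('abd'): parent n5 fail=0; on 'd' 0 → fail=8;  out ∅∪∅=∅
  n10('dba'): parent n9 fail=0; on 'a' 0 → fail=1;  out ∅∪∅=∅
  n14('dcb'): parent n13 fail=0; on 'b' 0 → fail=0;  out {3}∪∅={3}
  n4('acdb'): parent n3 fail=8; on 'b' 8 → fail=9;  out {0}∪∅={0}
  n7('abdc'): parent n6 fail=8; on 'c' 8 → fail=13;  out {1}∪{4}={1,4}
  n11('dbab'): parent n10 fail=1; on 'b' 1 → fail=5;  out ∅∪∅=∅
  n12('dbabd'): parent n11 fail=5; on 'd' 5 → fail=6;  out {2}∪∅={2}

Text stream:
i=0 'c': node 0→0
i=1 'a': node 0→1
i=2 'c': node 1→2
i=3 'd': node 2→3
i=4 'a': node 3→1 (via fail)
i=5 'c': node 1→2
i=6 'd': node 2→3
i=7 'b': node 3→4  ** P0@[4:7]
i=8 'd': node 4→8 (via fail)
i=9 'c': node 8→13  ** P4@[8:9]
i=10 'd': node 13→8 (via fail)
i=11 'a': node 8→1 (via fail)
i=12 'b': node 1→5
i=13 'a': node 5→1 (via fail)
i=14 'b': node 1→5
i=15 'a': node 5→1 (via fail)
i=16 'c': node 1→2
i=17 'a': node 2→1 (via fail)
i=18 'd': node 1→8 (via fail)
i=19 'c': node 8→13  ** P4@[18:19]
i=20 'b': node 13→14  ** P3@[18:20]
i=21 'd': node 14→8 (via fail)
i=22 'd': node 8→8 (via fail)
i=23 'a': node 8→1 (via fail)
i=24 'b': node 1→5
i=25 'd': node 5→6
i=26 'c': node 6→7  ** P1@[23:26],P4@[25:26]
i=27 'b': node 7→14 (via fail)  ** P3@[25:27]
i=28 'd': node 14→8 (via fail)
i=29 'c': node 8→13  ** P4@[28:29]
i=30 'd': node 13→8 (via fail)
i=31 'b': node 8→9
i=32 'a': node 9→10
i=33 'b': node 10→11
i=34 'd': node 11→12  ** P2@[30:34]
i=35 'a': node 12→1 (via fail)
i=36 'a': node 1→1 (via fail)
i=37 'c': node 1→2
i=38 'd': node 2→3
i=39 'b': node 3→4  ** P0@[36:39]
i=40 'd': node 4→8 (via fail)
i=41 'c': node 8→13  ** P4@[40:41]
i=42 'b': node 13→14  ** P3@[40:42]
i=43 'c': node 14→0 (via fail)
i=44 'b': node 0→0
i=45 'c': node 0→0
i=46 'd': node 0→8
i=47 'c': node 8→13  ** P4@[46:47]
i=48 'c': node 13→0 (via fail)
i=49 'c': node 0→0
i=50 'a': node 0→1
i=51 'a': node 1→1 (via fail)
i=52 'b': node 1→5
i=53 'd': node 5→6
i=54 'c': node 6→7  ** P1@[51:54],P4@[53:54]
i=55 'd': node 7→8 (via fail)
i=56 'c': node 8→13  ** P4@[55:56]
i=57 'b': node 13→14  ** P3@[55:57]
i=58 'b': node 14→0 (via fail)
i=59 'c': node 0→0
i=60 'd': node 0→8
i=61 'b': node 8→9
i=62 'd': node 9→8 (via fail)
i=63 'c': node 8→13  ** P4@[62:63]
i=64 'b': node 13→14  ** P3@[62:64]
i=65 'b': node 14→0 (via fail)
i=66 'c': node 0→0
i=67 'd': node 0→8
i=68 'a': node 8→1 (via fail)
i=69 'd': node 1→8 (via fail)
i=70 'b': node 8→9
i=71 'a': node 9→10
i=72 'b': node 10→11
i=73 'd': node 11→12  ** P2@[69:73]
i=74 'd': node 12→8 (via fail)
i=75 'b': node 8→9
i=76 'a': node 9→10

Result: [[7,0],[9,4],[19,4],[20,3],[26,1],[26,4],[27,3],[29,4],[34,2],[39,0],[41,4],[42,3],[47,4],[54,1],[54,4],[56,4],[57,3],[63,4],[64,3],[73,2]]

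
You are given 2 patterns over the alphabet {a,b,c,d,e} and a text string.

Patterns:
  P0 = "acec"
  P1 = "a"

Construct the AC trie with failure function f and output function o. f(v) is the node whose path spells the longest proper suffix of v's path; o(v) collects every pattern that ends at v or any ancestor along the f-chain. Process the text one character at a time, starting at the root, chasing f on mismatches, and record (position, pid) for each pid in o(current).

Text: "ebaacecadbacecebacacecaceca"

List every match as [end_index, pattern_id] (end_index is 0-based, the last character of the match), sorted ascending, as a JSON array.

Construct AC machine:
Trie (insert patterns):
  0='ε' goto a→1
  1='a' goto c→2  ←P1
  2='ac' goto e→3
  3='ace' goto c→4
  4='acec' goto ·  ←P0

Failure links (BFS by depth):
  n1('a'): parent n0 fail=0; on 'a' 0 → fail=0;  out {1}∪∅={1}
  n2('ac'): parent n1 fail=0; on 'c' 0 → fail=0;  out ∅∪∅=∅
  n3('ace'): parent n2 fail=0; on 'e' 0 → fail=0;  out ∅∪∅=∅
  n4('acec'): parent n3 fail=0; on 'c' 0 → fail=0;  out {0}∪∅={0}

Run:
i=0 'e': node 0→0
i=1 'b': node 0→0
i=2 'a': node 0→1  emit P1@[2:2]
i=3 'a': node 1→1 (via fail)  emit P1@[3:3]
i=4 'c': node 1→2
i=5 'e': node 2→3
i=6 'c': node 3→4  emit P0@[3:6]
i=7 'a': node 4→1 (via fail)  emit P1@[7:7]
i=8 'd': node 1→0 (via fail)
i=9 'b': node 0→0
i=10 'a': node 0→1  emit P1@[10:10]
i=11 'c': node 1→2
i=12 'e': node 2→3
i=13 'c': node 3→4  emit P0@[10:13]
i=14 'e': node 4→0 (via fail)
i=15 'b': node 0→0
i=16 'a': node 0→1  emit P1@[16:16]
i=17 'c': node 1→2
i=18 'a': node 2→1 (via fail)  emit P1@[18:18]
i=19 'c': node 1→2
i=20 'e': node 2→3
i=21 'c': node 3→4  emit P0@[18:21]
i=22 'a': node 4→1 (via fail)  emit P1@[22:22]
i=23 'c': node 1→2
i=24 'e': node 2→3
i=25 'c': node 3→4  emit P0@[22:25]
i=26 'a': node 4→1 (via fail)  emit P1@[26:26]

Matches: [[2,1],[3,1],[6,0],[7,1],[10,1],[13,0],[16,1],[18,1],[21,0],[22,1],[25,0],[26,1]]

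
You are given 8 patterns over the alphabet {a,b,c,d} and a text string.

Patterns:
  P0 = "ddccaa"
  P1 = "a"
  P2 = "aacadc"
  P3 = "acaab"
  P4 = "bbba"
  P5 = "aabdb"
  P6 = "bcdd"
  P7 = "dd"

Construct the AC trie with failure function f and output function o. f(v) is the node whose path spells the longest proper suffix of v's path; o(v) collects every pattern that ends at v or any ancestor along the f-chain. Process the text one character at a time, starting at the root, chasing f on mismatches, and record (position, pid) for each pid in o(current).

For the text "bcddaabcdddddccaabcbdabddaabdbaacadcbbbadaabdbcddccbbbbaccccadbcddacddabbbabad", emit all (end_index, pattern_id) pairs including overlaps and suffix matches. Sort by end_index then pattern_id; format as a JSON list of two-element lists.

Build automaton:
Trie (insert patterns):
  n0 'ε': a→7 b→17 d→1
  n1 'd': d→2
  n2 'dd': c→3  ←P7
  n3 'ddc': c→4
  n4 'ddcc': a→5
  n5 'ddcca': a→6
  n6 'ddccaa': ·  ←P0
  n7 'a': a→8 c→13  ←P1
  n8 'aa': b→21 c→9
  n9 'aac': a→10
  n10 'aaca': d→11
  n11 'aacad': c→12
  n12 'aacadc': ·  ←P2
  n13 'ac': a→14
  n14 'aca': a→15
  n15 'acaa': b→16
  n16 'acaab': ·  ←P3
  n17 'b': b→18 c→24
  n18 'bb': b→19
  n19 'bbb': a→20
  n20 'bbba': ·  ←P4
  n21 'aab': d→22
  n22 'aabd': b→23
  n23 'aabdb': ·  ←P5
  n24 'bc': d→25
  n25 'bcd': d→26
  n26 'bcdd': ·  ←P6

Failure links (BFS by depth):
  fail(1) 'd': from fail(0)=0 chase 'd': 0 ⇒ 0;  out=∅∪out(0)=∅
  fail(7) 'a': from fail(0)=0 chase 'a': 0 ⇒ 0;  out={1}∪out(0)={1}
  fail(17) 'b': from fail(0)=0 chase 'b': 0 ⇒ 0;  out=∅∪out(0)=∅
  fail(2) 'dd': from fail(1)=0 chase 'd': 0 ⇒ 1;  out={7}∪out(1)={7}
  fail(8) 'aa': from fail(7)=0 chase 'a': 0 ⇒ 7;  out=∅∪out(7)={1}
  fail(13) 'ac': from fail(7)=0 chase 'c': 0 ⇒ 0;  out=∅∪out(0)=∅
  fail(18) 'bb': from fail(17)=0 chase 'b': 0 ⇒ 17;  out=∅∪out(17)=∅
  fail(24) 'bc': from fail(17)=0 chase 'c': 0 ⇒ 0;  out=∅∪out(0)=∅
  fail(3) 'ddc': from fail(2)=1 chase 'c': 1→0 ⇒ 0;  out=∅∪out(0)=∅
  fail(9) 'aac': from fail(8)=7 chase 'c': 7 ⇒ 13;  out=∅∪out(13)=∅
  fail(14) 'aca': from fail(13)=0 chase 'a': 0 ⇒ 7;  out=∅∪out(7)={1}
  fail(19) 'bbb': from fail(18)=17 chase 'b': 17 ⇒ 18;  out=∅∪out(18)=∅
  fail(21) 'aab': from fail(8)=7 chase 'b': 7→0 ⇒ 17;  out=∅∪out(17)=∅
  fail(25) 'bcd': from fail(24)=0 chase 'd': 0 ⇒ 1;  out=∅∪out(1)=∅
  fail(4) 'ddcc': from fail(3)=0 chase 'c': 0 ⇒ 0;  out=∅∪out(0)=∅
  fail(10) 'aaca': from fail(9)=13 chase 'a': 13 ⇒ 14;  out=∅∪out(14)={1}
  fail(15) 'acaa': from fail(14)=7 chase 'a': 7 ⇒ 8;  out=∅∪out(8)={1}
  fail(20) 'bbba': from fail(19)=18 chase 'a': 18→17→0 ⇒ 7;  out={4}∪out(7)={1,4}
  fail(22) 'aabd': from fail(21)=17 chase 'd': 17→0 ⇒ 1;  out=∅∪out(1)=∅
  fail(26) 'bcdd': from fail(25)=1 chase 'd': 1 ⇒ 2;  out={6}∪out(2)={6,7}
  fail(5) 'ddcca': from fail(4)=0 chase 'a': 0 ⇒ 7;  out=∅∪out(7)={1}
  fail(11) 'aacad': from fail(10)=14 chase 'd': 14→7→0 ⇒ 1;  out=∅∪out(1)=∅
  fail(16) 'acaab': from fail(15)=8 chase 'b': 8 ⇒ 21;  out={3}∪out(21)={3}
  fail(23) 'aabdb': from fail(22)=1 chase 'b': 1→0 ⇒ 17;  out={5}∪out(17)={5}
  fail(6) 'ddccaa': from fail(5)=7 chase 'a': 7 ⇒ 8;  out={0}∪out(8)={0,1}
  fail(12) 'aacadc': from fail(11)=1 chase 'c': 1→0 ⇒ 0;  out={2}∪out(0)={2}

Run:
i=0 'b': node 0→17
i=1 'c': node 17→24
i=2 'd': node 24→25
i=3 'd': node 25→26  → match P6@[0:3],P7@[2:3]
i=4 'a': node 26→7 (via fail)  → match P1@[4:4]
i=5 'a': node 7→8  → match P1@[5:5]
i=6 'b': node 8→21
i=7 'c': node 21→24 (via fail)
i=8 'd': node 24→25
i=9 'd': node 25→26  → match P6@[6:9],P7@[8:9]
i=10 'd': node 26→2 (via fail)  → match P7@[9:10]
i=11 'd': node 2→2 (via fail)  → match P7@[10:11]
i=12 'd': node 2→2 (via fail)  → match P7@[11:12]
i=13 'c': node 2→3
i=14 'c': node 3→4
i=15 'a': node 4→5  → match P1@[15:15]
i=16 'a': node 5→6  → match P0@[11:16],P1@[16:16]
i=17 'b': node 6→21 (via fail)
i=18 'c': node 21→24 (via fail)
i=19 'b': node 24→17 (via fail)
i=20 'd': node 17→1 (via fail)
i=21 'a': node 1→7 (via fail)  → match P1@[21:21]
i=22 'b': node 7→17 (via fail)
i=23 'd': node 17→1 (via fail)
i=24 'd': node 1→2  → match P7@[23:24]
i=25 'a': node 2→7 (via fail)  → match P1@[25:25]
i=26 'a': node 7→8  → match P1@[26:26]
i=27 'b': node 8→21
i=28 'd': node 21→22
i=29 'b': node 22→23  → match P5@[25:29]
i=30 'a': node 23→7 (via fail)  → match P1@[30:30]
i=31 'a': node 7→8  → match P1@[31:31]
i=32 'c': node 8→9
i=33 'a': node 9→10  → match P1@[33:33]
i=34 'd': node 10→11
i=35 'c': node 11→12  → match P2@[30:35]
i=36 'b': node 12→17 (via fail)
i=37 'b': node 17→18
i=38 'b': node 18→19
i=39 'a': node 19→20  → match P1@[39:39],P4@[36:39]
i=40 'd': node 20→1 (via fail)
i=41 'a': node 1→7 (via fail)  → match P1@[41:41]
i=42 'a': node 7→8  → match P1@[42:42]
i=43 'b': node 8→21
i=44 'd': node 21→22
i=45 'b': node 22→23  → match P5@[41:45]
i=46 'c': node 23→24 (via fail)
i=47 'd': node 24→25
i=48 'd': node 25→26  → match P6@[45:48],P7@[47:48]
i=49 'c': node 26→3 (via fail)
i=50 'c': node 3→4
i=51 'b': node 4→17 (via fail)
i=52 'b': node 17→18
i=53 'b': node 18→19
i=54 'b': node 19→19 (via fail)
i=55 'a': node 19→20  → match P1@[55:55],P4@[52:55]
i=56 'c': node 20→13 (via fail)
i=57 'c': node 13→0 (via fail)
i=58 'c': node 0→0
i=59 'c': node 0→0
i=60 'a': node 0→7  → match P1@[60:60]
i=61 'd': node 7→1 (via fail)
i=62 'b': node 1→17 (via fail)
i=63 'c': node 17→24
i=64 'd': node 24→25
i=65 'd': node 25→26  → match P6@[62:65],P7@[64:65]
i=66 'a': node 26→7 (via fail)  → match P1@[66:66]
i=67 'c': node 7→13
i=68 'd': node 13→1 (via fail)
i=69 'd': node 1→2  → match P7@[68:69]
i=70 'a': node 2→7 (via fail)  → match P1@[70:70]
i=71 'b': node 7→17 (via fail)
i=72 'b': node 17→18
i=73 'b': node 18→19
i=74 'a': node 19→20  → match P1@[74:74],P4@[71:74]
i=75 'b': node 20→17 (via fail)
i=76 'a': node 17→7 (via fail)  → match P1@[76:76]
i=77 'd': node 7→1 (via fail)

Matches: [[3,6],[3,7],[4,1],[5,1],[9,6],[9,7],[10,7],[11,7],[12,7],[15,1],[16,0],[16,1],[21,1],[24,7],[25,1],[26,1],[29,5],[30,1],[31,1],[33,1],[35,2],[39,1],[39,4],[41,1],[42,1],[45,5],[48,6],[48,7],[55,1],[55,4],[60,1],[65,6],[65,7],[66,1],[69,7],[70,1],[74,1],[74,4],[76,1]]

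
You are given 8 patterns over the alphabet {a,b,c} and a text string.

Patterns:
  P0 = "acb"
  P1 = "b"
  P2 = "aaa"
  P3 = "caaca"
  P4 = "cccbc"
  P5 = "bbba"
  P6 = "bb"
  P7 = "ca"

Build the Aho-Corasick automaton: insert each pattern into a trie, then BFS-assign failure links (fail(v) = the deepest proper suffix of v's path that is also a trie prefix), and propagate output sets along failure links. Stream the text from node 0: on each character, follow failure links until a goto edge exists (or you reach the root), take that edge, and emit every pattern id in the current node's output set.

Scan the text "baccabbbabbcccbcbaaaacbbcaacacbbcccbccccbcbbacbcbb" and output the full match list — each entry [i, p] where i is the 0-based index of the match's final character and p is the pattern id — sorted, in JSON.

Build automaton:
Trie (insert patterns):
  n0 'ε': a→1 b→4 c→7
  n1 'a': a→5 c→2
  n2 'ac': b→3
  n3 'acb': ·  [P0 ends]
  n4 'b': b→16  [P1 ends]
  n5 'aa': a→6
  n6 'aaa': ·  [P2 ends]
  n7 'c': a→8 c→12
  n8 'ca': a→9  [P7 ends]
  n9 'caa': c→10
  n10 'caac': a→11
  n11 'caaca': ·  [P3 ends]
  n12 'cc': c→13
  n13 'ccc': b→14
  n14 'cccb': c→15
  n15 'cccbc': ·  [P4 ends]
  n16 'bb': b→17  [P6 ends]
  n17 'bbb': a→18
  n18 'bbba': ·  [P5 ends]

BFS fail/out derivation:
  fail(1) 'a': from fail(0)=0 chase 'a': 0 ⇒ 0;  out=∅∪out(0)=∅
  fail(4) 'b': from fail(0)=0 chase 'b': 0 ⇒ 0;  out={1}∪out(0)={1}
  fail(7) 'c': from fail(0)=0 chase 'c': 0 ⇒ 0;  out=∅∪out(0)=∅
  fail(2) 'ac': from fail(1)=0 chase 'c': 0 ⇒ 7;  out=∅∪out(7)=∅
  fail(5) 'aa': from fail(1)=0 chase 'a': 0 ⇒ 1;  out=∅∪out(1)=∅
  fail(8) 'ca': from fail(7)=0 chase 'a': 0 ⇒ 1;  out={7}∪out(1)={7}
  fail(12) 'cc': from fail(7)=0 chase 'c': 0 ⇒ 7;  out=∅∪out(7)=∅
  fail(16) 'bb': from fail(4)=0 chase 'b': 0 ⇒ 4;  out={6}∪out(4)={1,6}
  fail(3) 'acb': from fail(2)=7 chase 'b': 7→0 ⇒ 4;  out={0}∪out(4)={0,1}
  fail(6) 'aaa': from fail(5)=1 chase 'a': 1 ⇒ 5;  out={2}∪out(5)={2}
  fail(9) 'caa': from fail(8)=1 chase 'a': 1 ⇒ 5;  out=∅∪out(5)=∅
  fail(13) 'ccc': from fail(12)=7 chase 'c': 7 ⇒ 12;  out=∅∪out(12)=∅
  fail(17) 'bbb': from fail(16)=4 chase 'b': 4 ⇒ 16;  out=∅∪out(16)={1,6}
  fail(10) 'caac': from fail(9)=5 chase 'c': 5→1 ⇒ 2;  out=∅∪out(2)=∅
  fail(14) 'cccb': from fail(13)=12 chase 'b': 12→7→0 ⇒ 4;  out=∅∪out(4)={1}
  fail(18) 'bbba': from fail(17)=16 chase 'a': 16→4→0 ⇒ 1;  out={5}∪out(1)={5}
  fail(11) 'caaca': from fail(10)=2 chase 'a': 2→7 ⇒ 8;  out={3}∪out(8)={3,7}
  fail(15) 'cccbc': from fail(14)=4 chase 'c': 4→0 ⇒ 7;  out={4}∪out(7)={4}

Scan:
pos 0 'b': at 4  ** P1@[0:0]
pos 1 'a': at 1 ·f
pos 2 'c': at 2
pos 3 'c': at 12 ·f
pos 4 'a': at 8 ·f  ** P7@[3:4]
pos 5 'b': at 4 ·f  ** P1@[5:5]
pos 6 'b': at 16  ** P1@[6:6],P6@[5:6]
pos 7 'b': at 17  ** P1@[7:7],P6@[6:7]
pos 8 'a': at 18  ** P5@[5:8]
pos 9 'b': at 4 ·f  ** P1@[9:9]
pos 10 'b': at 16  ** P1@[10:10],P6@[9:10]
pos 11 'c': at 7 ·f
pos 12 'c': at 12
pos 13 'c': at 13
pos 14 'b': at 14  ** P1@[14:14]
pos 15 'c': at 15  ** P4@[11:15]
pos 16 'b': at 4 ·f  ** P1@[16:16]
pos 17 'a': at 1 ·f
pos 18 'a': at 5
pos 19 'a': at 6  ** P2@[17:19]
pos 20 'a': at 6 ·f  ** P2@[18:20]
pos 21 'c': at 2 ·f
pos 22 'b': at 3  ** P0@[20:22],P1@[22:22]
pos 23 'b': at 16 ·f  ** P1@[23:23],P6@[22:23]
pos 24 'c': at 7 ·f
pos 25 'a': at 8  ** P7@[24:25]
pos 26 'a': at 9
pos 27 'c': at 10
pos 28 'a': at 11  ** P3@[24:28],P7@[27:28]
pos 29 'c': at 2 ·f
pos 30 'b': at 3  ** P0@[28:30],P1@[30:30]
pos 31 'b': at 16 ·f  ** P1@[31:31],P6@[30:31]
pos 32 'c': at 7 ·f
pos 33 'c': at 12
pos 34 'c': at 13
pos 35 'b': at 14  ** P1@[35:35]
pos 36 'c': at 15  ** P4@[32:36]
pos 37 'c': at 12 ·f
pos 38 'c': at 13
pos 39 'c': at 13 ·f
pos 40 'b': at 14  ** P1@[40:40]
pos 41 'c': at 15  ** P4@[37:41]
pos 42 'b': at 4 ·f  ** P1@[42:42]
pos 43 'b': at 16  ** P1@[43:43],P6@[42:43]
pos 44 'a': at 1 ·f
pos 45 'c': at 2
pos 46 'b': at 3  ** P0@[44:46],P1@[46:46]
pos 47 'c': at 7 ·f
pos 48 'b': at 4 ·f  ** P1@[48:48]
pos 49 'b': at 16  ** P1@[49:49],P6@[48:49]

All matches (sorted): [[0,1],[4,7],[5,1],[6,1],[6,6],[7,1],[7,6],[8,5],[9,1],[10,1],[10,6],[14,1],[15,4],[16,1],[19,2],[20,2],[22,0],[22,1],[23,1],[23,6],[25,7],[28,3],[28,7],[30,0],[30,1],[31,1],[31,6],[35,1],[36,4],[40,1],[41,4],[42,1],[43,1],[43,6],[46,0],[46,1],[48,1],[49,1],[49,6]]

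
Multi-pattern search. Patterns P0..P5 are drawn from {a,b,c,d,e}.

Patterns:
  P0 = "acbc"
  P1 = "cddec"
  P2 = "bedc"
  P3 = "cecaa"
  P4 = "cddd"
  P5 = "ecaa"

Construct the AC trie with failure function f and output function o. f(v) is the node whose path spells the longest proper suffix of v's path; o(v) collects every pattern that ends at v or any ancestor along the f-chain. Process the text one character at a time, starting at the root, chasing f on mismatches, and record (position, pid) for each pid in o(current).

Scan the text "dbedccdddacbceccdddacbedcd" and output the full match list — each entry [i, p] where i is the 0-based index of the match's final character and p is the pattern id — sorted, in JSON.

Build:
Trie nodes:
  0='ε' goto a→1 b→10 c→5 e→19
  1='a' goto c→2
  2='ac' goto b→3
  3='acb' goto c→4
  4='acbc' goto ·  [P0 ends]
  5='c' goto d→6 e→14
  6='cd' goto d→7
  7='cdd' goto d→18 e→8
  8='cdde' goto c→9
  9='cddec' goto ·  [P1 ends]
  10='b' goto e→11
  11='be' goto d→12
  12='bed' goto c→13
  13='bedc' goto ·  [P2 ends]
  14='ce' goto c→15
  15='cec' goto a→16
  16='ceca' goto a→17
  17='cecaa' goto ·  [P3 ends]
  18='cddd' goto ·  [P4 ends]
  19='e' goto c→20
  20='ec' goto a→21
  21='eca' goto a→22
  22='ecaa' goto ·  [P5 ends]

BFS fail/out derivation:
  fail(1) 'a': from fail(0)=0 chase 'a': 0 ⇒ 0;  out=∅∪out(0)=∅
  fail(5) 'c': from fail(0)=0 chase 'c': 0 ⇒ 0;  out=∅∪out(0)=∅
  fail(10) 'b': from fail(0)=0 chase 'b': 0 ⇒ 0;  out=∅∪out(0)=∅
  fail(19) 'e': from fail(0)=0 chase 'e': 0 ⇒ 0;  out=∅∪out(0)=∅
  fail(2) 'ac': from fail(1)=0 chase 'c': 0 ⇒ 5;  out=∅∪out(5)=∅
  fail(6) 'cd': from fail(5)=0 chase 'd': 0 ⇒ 0;  out=∅∪out(0)=∅
  fail(11) 'be': from fail(10)=0 chase 'e': 0 ⇒ 19;  out=∅∪out(19)=∅
  fail(14) 'ce': from fail(5)=0 chase 'e': 0 ⇒ 19;  out=∅∪out(19)=∅
  fail(20) 'ec': from fail(19)=0 chase 'c': 0 ⇒ 5;  out=∅∪out(5)=∅
  fail(3) 'acb': from fail(2)=5 chase 'b': 5→0 ⇒ 10;  out=∅∪out(10)=∅
  fail(7) 'cdd': from fail(6)=0 chase 'd': 0 ⇒ 0;  out=∅∪out(0)=∅
  fail(12) 'bed': from fail(11)=19 chase 'd': 19→0 ⇒ 0;  out=∅∪out(0)=∅
  fail(15) 'cec': from fail(14)=19 chase 'c': 19 ⇒ 20;  out=∅∪out(20)=∅
  fail(21) 'eca': from fail(20)=5 chase 'a': 5→0 ⇒ 1;  out=∅∪out(1)=∅
  fail(4) 'acbc': from fail(3)=10 chase 'c': 10→0 ⇒ 5;  out={0}∪out(5)={0}
  fail(8) 'cdde': from fail(7)=0 chase 'e': 0 ⇒ 19;  out=∅∪out(19)=∅
  fail(13) 'bedc': from fail(12)=0 chase 'c': 0 ⇒ 5;  out={2}∪out(5)={2}
  fail(16) 'ceca': from fail(15)=20 chase 'a': 20 ⇒ 21;  out=∅∪out(21)=∅
  fail(18) 'cddd': from fail(7)=0 chase 'd': 0 ⇒ 0;  out={4}∪out(0)={4}
  fail(22) 'ecaa': from fail(21)=1 chase 'a': 1→0 ⇒ 1;  out={5}∪out(1)={5}
  fail(9) 'cddec': from fail(8)=19 chase 'c': 19 ⇒ 20;  out={1}∪out(20)={1}
  fail(17) 'cecaa': from fail(16)=21 chase 'a': 21 ⇒ 22;  out={3}∪out(22)={3,5}

Run:
pos 0 'd': at 0
pos 1 'b': at 10
pos 2 'e': at 11
pos 3 'd': at 12
pos 4 'c': at 13  → match P2@[1:4]
pos 5 'c': at 5 (fail-walked)
pos 6 'd': at 6
pos 7 'd': at 7
pos 8 'd': at 18  → match P4@[5:8]
pos 9 'a': at 1 (fail-walked)
pos 10 'c': at 2
pos 11 'b': at 3
pos 12 'c': at 4  → match P0@[9:12]
pos 13 'e': at 14 (fail-walked)
pos 14 'c': at 15
pos 15 'c': at 5 (fail-walked)
pos 16 'd': at 6
pos 17 'd': at 7
pos 18 'd': at 18  → match P4@[15:18]
pos 19 'a': at 1 (fail-walked)
pos 20 'c': at 2
pos 21 'b': at 3
pos 22 'e': at 11 (fail-walked)
pos 23 'd': at 12
pos 24 'c': at 13  → match P2@[21:24]
pos 25 'd': at 6 (fail-walked)

Matches: [[4,2],[8,4],[12,0],[18,4],[24,2]]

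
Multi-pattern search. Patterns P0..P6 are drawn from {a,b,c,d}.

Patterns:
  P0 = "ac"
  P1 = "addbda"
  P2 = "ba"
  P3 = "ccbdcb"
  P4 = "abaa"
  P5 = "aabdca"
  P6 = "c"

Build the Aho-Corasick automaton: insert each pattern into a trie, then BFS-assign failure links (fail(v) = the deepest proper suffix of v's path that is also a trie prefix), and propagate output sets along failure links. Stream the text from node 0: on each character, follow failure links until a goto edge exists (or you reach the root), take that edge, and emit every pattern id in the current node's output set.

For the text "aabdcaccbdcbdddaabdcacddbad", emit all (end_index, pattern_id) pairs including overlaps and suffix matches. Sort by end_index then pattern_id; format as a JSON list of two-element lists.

Construct AC machine:
Trie (insert patterns):
  n0 'ε': a→1 b→8 c→10
  n1 'a': a→19 b→16 c→2 d→3
  n2 'ac': ·  ←P0
  n3 'ad': d→4
  n4 'add': b→5
  n5 'addb': d→6
  n6 'addbd': a→7
  n7 'addbda': ·  ←P1
  n8 'b': a→9
  n9 'ba': ·  ←P2
  n10 'c': c→11  ←P6
  n11 'cc': b→12
  n12 'ccb': d→13
  n13 'ccbd': c→14
  n14 'ccbdc': b→15
  n15 'ccbdcb': ·  ←P3
  n16 'ab': a→17
  n17 'aba': a→18
  n18 'abaa': ·  ←P4
  n19 'aa': b→20
  n20 'aab': d→21
  n21 'aabd': c→22
  n22 'aabdc': a→23
  n23 'aabdca': ·  ←P5

BFS fail/out derivation:
  n1('a'): parent n0 fail=0; on 'a' 0 → fail=0;  out ∅∪∅=∅
  n8('b'): parent n0 fail=0; on 'b' 0 → fail=0;  out ∅∪∅=∅
  n10('c'): parent n0 fail=0; on 'c' 0 → fail=0;  out {6}∪∅={6}
  n2('ac'): parent n1 fail=0; on 'c' 0 → fail=10;  out {0}∪{6}={0,6}
  n3('ad'): parent n1 fail=0; on 'd' 0 → fail=0;  out ∅∪∅=∅
  n9('ba'): parent n8 fail=0; on 'a' 0 → fail=1;  out {2}∪∅={2}
  n11('cc'): parent n10 fail=0; on 'c' 0 → fail=10;  out ∅∪{6}={6}
  n16('ab'): parent n1 fail=0; on 'b' 0 → fail=8;  out ∅∪∅=∅
  n19('aa'): parent n1 fail=0; on 'a' 0 → fail=1;  out ∅∪∅=∅
  n4('add'): parent n3 fail=0; on 'd' 0 → fail=0;  out ∅∪∅=∅
  n12('ccb'): parent n11 fail=10; on 'b' 10→0 → fail=8;  out ∅∪∅=∅
  n17('aba'): parent n16 fail=8; on 'a' 8 → fail=9;  out ∅∪{2}={2}
  n20('aab'): parent n19 fail=1; on 'b' 1 → fail=16;  out ∅∪∅=∅
  n5('addb'): parent n4 fail=0; on 'b' 0 → fail=8;  out ∅∪∅=∅
  n13('ccbd'): parent n12 fail=8; on 'd' 8→0 → fail=0;  out ∅∪∅=∅
  n18('abaa'): parent n17 fail=9; on 'a' 9→1 → fail=19;  out {4}∪∅={4}
  n21('aabd'): parent n20 fail=16; on 'd' 16→8→0 → fail=0;  out ∅∪∅=∅
  n6('addbd'): parent n5 fail=8; on 'd' 8→0 → fail=0;  out ∅∪∅=∅
  n14('ccbdc'): parent n13 fail=0; on 'c' 0 → fail=10;  out ∅∪{6}={6}
  n22('aabdc'): parent n21 fail=0; on 'c' 0 → fail=10;  out ∅∪{6}={6}
  n7('addbda'): parent n6 fail=0; on 'a' 0 → fail=1;  out {1}∪∅={1}
  n15('ccbdcb'): parent n14 fail=10; on 'b' 10→0 → fail=8;  out {3}∪∅={3}
  n23('aabdca'): parent n22 fail=10; on 'a' 10→0 → fail=1;  out {5}∪∅={5}

Run:
i=0 'a': node 0→1
i=1 'a': node 1→19
i=2 'b': node 19→20
i=3 'd': node 20→21
i=4 'c': node 21→22  ** P6@[4:4]
i=5 'a': node 22→23  ** P5@[0:5]
i=6 'c': node 23→2 (via fail)  ** P0@[5:6],P6@[6:6]
i=7 'c': node 2→11 (via fail)  ** P6@[7:7]
i=8 'b': node 11→12
i=9 'd': node 12→13
i=10 'c': node 13→14  ** P6@[10:10]
i=11 'b': node 14→15  ** P3@[6:11]
i=12 'd': node 15→0 (via fail)
i=13 'd': node 0→0
i=14 'd': node 0→0
i=15 'a': node 0→1
i=16 'a': node 1→19
i=17 'b': node 19→20
i=18 'd': node 20→21
i=19 'c': node 21→22  ** P6@[19:19]
i=20 'a': node 22→23  ** P5@[15:20]
i=21 'c': node 23→2 (via fail)  ** P0@[20:21],P6@[21:21]
i=22 'd': node 2→0 (via fail)
i=23 'd': node 0→0
i=24 'b': node 0→8
i=25 'a': node 8→9  ** P2@[24:25]
i=26 'd': node 9→3 (via fail)

Result: [[4,6],[5,5],[6,0],[6,6],[7,6],[10,6],[11,3],[19,6],[20,5],[21,0],[21,6],[25,2]]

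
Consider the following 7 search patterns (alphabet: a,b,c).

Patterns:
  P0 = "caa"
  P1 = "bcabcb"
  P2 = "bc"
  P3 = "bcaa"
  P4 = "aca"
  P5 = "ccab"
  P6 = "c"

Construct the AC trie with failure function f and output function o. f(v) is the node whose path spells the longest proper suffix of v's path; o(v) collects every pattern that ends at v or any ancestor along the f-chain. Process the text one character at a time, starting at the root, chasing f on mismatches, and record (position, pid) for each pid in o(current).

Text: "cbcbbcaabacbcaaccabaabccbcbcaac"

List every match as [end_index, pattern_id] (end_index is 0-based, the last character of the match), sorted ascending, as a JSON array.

Build:
Trie (insert patterns):
  0='ε' goto a→11 b→4 c→1
  1='c' goto a→2 c→14  ←P6
  2='ca' goto a→3
  3='caa' goto ·  ←P0
  4='b' goto c→5
  5='bc' goto a→6  ←P2
  6='bca' goto a→10 b→7
  7='bcab' goto c→8
  8='bcabc' goto b→9
  9='bcabcb' goto ·  ←P1
  10='bcaa' goto ·  ←P3
  11='a' goto c→12
  12='ac' goto a→13
  13='aca' goto ·  ←P4
  14='cc' goto a→15
  15='cca' goto b→16
  16='ccab' goto ·  ←P5

Failure links (BFS by depth):
  fail(1) 'c': from fail(0)=0 chase 'c': 0 ⇒ 0;  out={6}∪out(0)={6}
  fail(4) 'b': from fail(0)=0 chase 'b': 0 ⇒ 0;  out=∅∪out(0)=∅
  fail(11) 'a': from fail(0)=0 chase 'a': 0 ⇒ 0;  out=∅∪out(0)=∅
  fail(2) 'ca': from fail(1)=0 chase 'a': 0 ⇒ 11;  out=∅∪out(11)=∅
  fail(5) 'bc': from fail(4)=0 chase 'c': 0 ⇒ 1;  out={2}∪out(1)={2,6}
  fail(12) 'ac': from fail(11)=0 chase 'c': 0 ⇒ 1;  out=∅∪out(1)={6}
  fail(14) 'cc': from fail(1)=0 chase 'c': 0 ⇒ 1;  out=∅∪out(1)={6}
  fail(3) 'caa': from fail(2)=11 chase 'a': 11→0 ⇒ 11;  out={0}∪out(11)={0}
  fail(6) 'bca': from fail(5)=1 chase 'a': 1 ⇒ 2;  out=∅∪out(2)=∅
  fail(13) 'aca': from fail(12)=1 chase 'a': 1 ⇒ 2;  out={4}∪out(2)={4}
  fail(15) 'cca': from fail(14)=1 chase 'a': 1 ⇒ 2;  out=∅∪out(2)=∅
  fail(7) 'bcab': from fail(6)=2 chase 'b': 2→11→0 ⇒ 4;  out=∅∪out(4)=∅
  fail(10) 'bcaa': from fail(6)=2 chase 'a': 2 ⇒ 3;  out={3}∪out(3)={0,3}
  fail(16) 'ccab': from fail(15)=2 chase 'b': 2→11→0 ⇒ 4;  out={5}∪out(4)={5}
  fail(8) 'bcabc': from fail(7)=4 chase 'c': 4 ⇒ 5;  out=∅∪out(5)={2,6}
  fail(9) 'bcabcb': from fail(8)=5 chase 'b': 5→1→0 ⇒ 4;  out={1}∪out(4)={1}

Scan:
[0] read 'c'  n0⇒n1  → match P6@[0:0]
[1] read 'b'  n1⇒n4 ·f
[2] read 'c'  n4⇒n5  → match P2@[1:2],P6@[2:2]
[3] read 'b'  n5⇒n4 ·f
[4] read 'b'  n4⇒n4 ·f
[5] read 'c'  n4⇒n5  → match P2@[4:5],P6@[5:5]
[6] read 'a'  n5⇒n6
[7] read 'a'  n6⇒n10  → match P0@[5:7],P3@[4:7]
[8] read 'b'  n10⇒n4 ·f
[9] read 'a'  n4⇒n11 ·f
[10] read 'c'  n11⇒n12  → match P6@[10:10]
[11] read 'b'  n12⇒n4 ·f
[12] read 'c'  n4⇒n5  → match P2@[11:12],P6@[12:12]
[13] read 'a'  n5⇒n6
[14] read 'a'  n6⇒n10  → match P0@[12:14],P3@[11:14]
[15] read 'c'  n10⇒n12 ·f  → match P6@[15:15]
[16] read 'c'  n12⇒n14 ·f  → match P6@[16:16]
[17] read 'a'  n14⇒n15
[18] read 'b'  n15⇒n16  → match P5@[15:18]
[19] read 'a'  n16⇒n11 ·f
[20] read 'a'  n11⇒n11 ·f
[21] read 'b'  n11⇒n4 ·f
[22] read 'c'  n4⇒n5  → match P2@[21:22],P6@[22:22]
[23] read 'c'  n5⇒n14 ·f  → match P6@[23:23]
[24] read 'b'  n14⇒n4 ·f
[25] read 'c'  n4⇒n5  → match P2@[24:25],P6@[25:25]
[26] read 'b'  n5⇒n4 ·f
[27] read 'c'  n4⇒n5  → match P2@[26:27],P6@[27:27]
[28] read 'a'  n5⇒n6
[29] read 'a'  n6⇒n10  → match P0@[27:29],P3@[26:29]
[30] read 'c'  n10⇒n12 ·f  → match P6@[30:30]

Result: [[0,6],[2,2],[2,6],[5,2],[5,6],[7,0],[7,3],[10,6],[12,2],[12,6],[14,0],[14,3],[15,6],[16,6],[18,5],[22,2],[22,6],[23,6],[25,2],[25,6],[27,2],[27,6],[29,0],[29,3],[30,6]]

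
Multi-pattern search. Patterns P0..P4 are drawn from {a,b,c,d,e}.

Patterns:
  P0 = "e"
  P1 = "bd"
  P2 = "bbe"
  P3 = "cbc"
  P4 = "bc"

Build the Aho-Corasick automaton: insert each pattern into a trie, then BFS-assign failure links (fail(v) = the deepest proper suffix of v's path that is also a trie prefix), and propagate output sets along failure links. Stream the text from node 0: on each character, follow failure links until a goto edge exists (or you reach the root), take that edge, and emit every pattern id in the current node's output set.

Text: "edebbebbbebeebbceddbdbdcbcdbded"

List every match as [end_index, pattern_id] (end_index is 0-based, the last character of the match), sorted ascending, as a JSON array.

Build automaton:
Trie (insert patterns):
  0='ε' goto b→2 c→6 e→1
  1='e' goto ·  ←P0
  2='b' goto b→4 c→9 d→3
  3='bd' goto ·  ←P1
  4='bb' goto e→5
  5='bbe' goto ·  ←P2
  6='c' goto b→7
  7='cb' goto c→8
  8='cbc' goto ·  ←P3
  9='bc' goto ·  ←P4

Failure links (BFS by depth):
  fail(1) 'e': from fail(0)=0 chase 'e': 0 ⇒ 0;  out={0}∪out(0)={0}
  fail(2) 'b': from fail(0)=0 chase 'b': 0 ⇒ 0;  out=∅∪out(0)=∅
  fail(6) 'c': from fail(0)=0 chase 'c': 0 ⇒ 0;  out=∅∪out(0)=∅
  fail(3) 'bd': from fail(2)=0 chase 'd': 0 ⇒ 0;  out={1}∪out(0)={1}
  fail(4) 'bb': from fail(2)=0 chase 'b': 0 ⇒ 2;  out=∅∪out(2)=∅
  fail(7) 'cb': from fail(6)=0 chase 'b': 0 ⇒ 2;  out=∅∪out(2)=∅
  fail(9) 'bc': from fail(2)=0 chase 'c': 0 ⇒ 6;  out={4}∪out(6)={4}
  fail(5) 'bbe': from fail(4)=2 chase 'e': 2→0 ⇒ 1;  out={2}∪out(1)={0,2}
  fail(8) 'cbc': from fail(7)=2 chase 'c': 2 ⇒ 9;  out={3}∪out(9)={3,4}

Text stream:
[0] read 'e'  n0⇒n1  emit P0@[0:0]
[1] read 'd'  n1⇒n0 (via fail)
[2] read 'e'  n0⇒n1  emit P0@[2:2]
[3] read 'b'  n1⇒n2 (via fail)
[4] read 'b'  n2⇒n4
[5] read 'e'  n4⇒n5  emit P0@[5:5],P2@[3:5]
[6] read 'b'  n5⇒n2 (via fail)
[7] read 'b'  n2⇒n4
[8] read 'b'  n4⇒n4 (via fail)
[9] read 'e'  n4⇒n5  emit P0@[9:9],P2@[7:9]
[10] read 'b'  n5⇒n2 (via fail)
[11] read 'e'  n2⇒n1 (via fail)  emit P0@[11:11]
[12] read 'e'  n1⇒n1 (via fail)  emit P0@[12:12]
[13] read 'b'  n1⇒n2 (via fail)
[14] read 'b'  n2⇒n4
[15] read 'c'  n4⇒n9 (via fail)  emit P4@[14:15]
[16] read 'e'  n9⇒n1 (via fail)  emit P0@[16:16]
[17] read 'd'  n1⇒n0 (via fail)
[18] read 'd'  n0⇒n0
[19] read 'b'  n0⇒n2
[20] read 'd'  n2⇒n3  emit P1@[19:20]
[21] read 'b'  n3⇒n2 (via fail)
[22] read 'd'  n2⇒n3  emit P1@[21:22]
[23] read 'c'  n3⇒n6 (via fail)
[24] read 'b'  n6⇒n7
[25] read 'c'  n7⇒n8  emit P3@[23:25],P4@[24:25]
[26] read 'd'  n8⇒n0 (via fail)
[27] read 'b'  n0⇒n2
[28] read 'd'  n2⇒n3  emit P1@[27:28]
[29] read 'e'  n3⇒n1 (via fail)  emit P0@[29:29]
[30] read 'd'  n1⇒n0 (via fail)

All matches (sorted): [[0,0],[2,0],[5,0],[5,2],[9,0],[9,2],[11,0],[12,0],[15,4],[16,0],[20,1],[22,1],[25,3],[25,4],[28,1],[29,0]]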